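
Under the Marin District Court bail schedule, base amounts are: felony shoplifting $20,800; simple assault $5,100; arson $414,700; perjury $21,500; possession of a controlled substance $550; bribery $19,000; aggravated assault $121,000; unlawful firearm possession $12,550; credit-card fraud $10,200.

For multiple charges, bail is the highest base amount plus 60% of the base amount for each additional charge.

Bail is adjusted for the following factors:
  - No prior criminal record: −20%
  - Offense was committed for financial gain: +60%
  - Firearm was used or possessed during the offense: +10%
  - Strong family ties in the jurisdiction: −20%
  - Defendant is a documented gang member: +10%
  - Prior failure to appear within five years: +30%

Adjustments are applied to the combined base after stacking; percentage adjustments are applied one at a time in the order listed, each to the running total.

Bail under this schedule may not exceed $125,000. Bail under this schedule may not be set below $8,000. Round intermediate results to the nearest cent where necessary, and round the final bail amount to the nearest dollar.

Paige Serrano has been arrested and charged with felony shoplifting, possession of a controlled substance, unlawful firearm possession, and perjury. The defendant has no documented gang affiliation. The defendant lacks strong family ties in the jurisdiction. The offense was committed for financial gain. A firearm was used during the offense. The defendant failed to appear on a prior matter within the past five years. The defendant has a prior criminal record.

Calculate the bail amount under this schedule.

Base amounts from the schedule: felony shoplifting $20,800; possession of a controlled substance $550; unlawful firearm possession $12,550; perjury $21,500.
Stacking rule: highest base plus 60% of each additional charge. Highest is perjury at $21,500. Additional: $20,800 × 60% = $12,480; $550 × 60% = $330; $12,550 × 60% = $7,530. Combined base = $21,500 + $20,340 = $41,840.
Offense was committed for financial gain (+60%): $41,840 × 1.6 = $66,944.
Firearm was used or possessed during the offense (+10%): $66,944 × 1.1 = $73,638.40.
Prior failure to appear within five years (+30%): $73,638.40 × 1.3 = $95,729.92.
$95,729.92 is within the $125,000 maximum.
$95,729.92 is at or above the $8,000 minimum.
Rounded to the nearest dollar: $95,730.

$95,730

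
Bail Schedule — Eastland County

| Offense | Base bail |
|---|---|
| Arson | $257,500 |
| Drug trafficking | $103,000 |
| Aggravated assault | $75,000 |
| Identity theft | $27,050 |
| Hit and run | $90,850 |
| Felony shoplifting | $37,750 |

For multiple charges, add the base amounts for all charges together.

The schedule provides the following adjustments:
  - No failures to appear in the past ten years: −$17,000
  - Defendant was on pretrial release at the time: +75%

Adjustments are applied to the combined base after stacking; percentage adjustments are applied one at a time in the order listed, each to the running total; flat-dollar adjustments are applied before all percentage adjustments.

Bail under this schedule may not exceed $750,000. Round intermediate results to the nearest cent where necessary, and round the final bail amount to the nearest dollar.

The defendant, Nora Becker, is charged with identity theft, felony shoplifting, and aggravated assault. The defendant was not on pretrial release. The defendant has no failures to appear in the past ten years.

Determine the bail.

Base amounts from the schedule: identity theft $27,050; felony shoplifting $37,750; aggravated assault $75,000.
Stacking rule: sum of all bases. $27,050 + $37,750 + $75,000 = $139,800.
No failures to appear in the past ten years (−$17,000 flat): $139,800 − $17,000 = $122,800.
$122,800 is within the $750,000 maximum.

$122,800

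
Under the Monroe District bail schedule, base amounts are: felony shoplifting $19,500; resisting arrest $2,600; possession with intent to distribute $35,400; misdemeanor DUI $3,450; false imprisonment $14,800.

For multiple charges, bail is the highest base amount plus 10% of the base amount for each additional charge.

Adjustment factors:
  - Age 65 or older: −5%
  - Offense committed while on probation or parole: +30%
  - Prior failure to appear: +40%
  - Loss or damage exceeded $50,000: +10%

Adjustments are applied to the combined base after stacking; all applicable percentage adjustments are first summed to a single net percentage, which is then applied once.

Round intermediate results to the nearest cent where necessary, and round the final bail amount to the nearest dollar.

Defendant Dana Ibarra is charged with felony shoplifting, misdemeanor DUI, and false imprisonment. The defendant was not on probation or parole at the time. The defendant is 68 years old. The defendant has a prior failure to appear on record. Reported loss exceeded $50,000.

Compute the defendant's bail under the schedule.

$30,921

Base amounts from the schedule: felony shoplifting $19,500; misdemeanor DUI $3,450; false imprisonment $14,800.
Stacking rule: highest base plus 10% of each additional charge. Highest is felony shoplifting at $19,500. Additional: $3,450 × 10% = $345; $14,800 × 10% = $1,480. Combined base = $19,500 + $1,825 = $21,325.
Net percentage adjustment: −5% +40% +10% = +45%. $21,325 × 1.45 = $30,921.25.
Rounded to the nearest dollar: $30,921.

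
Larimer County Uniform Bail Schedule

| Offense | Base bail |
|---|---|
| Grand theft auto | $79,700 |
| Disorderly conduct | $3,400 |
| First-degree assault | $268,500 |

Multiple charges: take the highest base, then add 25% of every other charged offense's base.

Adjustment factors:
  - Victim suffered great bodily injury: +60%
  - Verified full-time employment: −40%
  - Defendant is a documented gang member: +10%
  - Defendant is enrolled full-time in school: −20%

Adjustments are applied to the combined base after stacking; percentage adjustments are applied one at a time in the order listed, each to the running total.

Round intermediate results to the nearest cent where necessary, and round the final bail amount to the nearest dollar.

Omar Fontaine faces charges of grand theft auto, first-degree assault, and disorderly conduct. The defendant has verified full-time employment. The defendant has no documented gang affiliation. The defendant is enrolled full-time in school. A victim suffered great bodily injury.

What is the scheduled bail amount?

Base amounts from the schedule: grand theft auto $79,700; first-degree assault $268,500; disorderly conduct $3,400.
Stacking rule: highest base plus 25% of each additional charge. Highest is first-degree assault at $268,500. Additional: $79,700 × 25% = $19,925; $3,400 × 25% = $850. Combined base = $268,500 + $20,775 = $289,275.
Victim suffered great bodily injury (+60%): $289,275 × 1.6 = $462,840.
Verified full-time employment (−40%): $462,840 × 0.6 = $277,704.
Defendant is enrolled full-time in school (−20%): $277,704 × 0.8 = $222,163.20.
Rounded to the nearest dollar: $222,163.

$222,163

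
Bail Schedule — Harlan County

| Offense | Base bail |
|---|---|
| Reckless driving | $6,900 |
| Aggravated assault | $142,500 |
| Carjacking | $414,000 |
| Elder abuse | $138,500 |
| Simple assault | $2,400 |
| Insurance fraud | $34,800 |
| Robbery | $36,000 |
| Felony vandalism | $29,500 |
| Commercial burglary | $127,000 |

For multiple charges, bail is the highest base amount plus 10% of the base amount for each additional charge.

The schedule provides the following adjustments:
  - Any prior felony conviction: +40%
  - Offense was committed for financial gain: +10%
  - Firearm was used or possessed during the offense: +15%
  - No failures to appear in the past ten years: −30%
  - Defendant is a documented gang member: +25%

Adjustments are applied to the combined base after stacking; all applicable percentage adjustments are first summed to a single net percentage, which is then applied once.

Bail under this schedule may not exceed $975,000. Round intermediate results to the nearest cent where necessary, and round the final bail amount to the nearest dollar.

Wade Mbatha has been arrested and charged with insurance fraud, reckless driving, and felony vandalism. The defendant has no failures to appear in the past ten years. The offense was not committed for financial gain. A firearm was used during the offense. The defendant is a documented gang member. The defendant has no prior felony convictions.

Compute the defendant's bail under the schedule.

Base amounts from the schedule: insurance fraud $34,800; reckless driving $6,900; felony vandalism $29,500.
Stacking rule: highest base plus 10% of each additional charge. Highest is insurance fraud at $34,800. Additional: $6,900 × 10% = $690; $29,500 × 10% = $2,950. Combined base = $34,800 + $3,640 = $38,440.
Net percentage adjustment: +15% −30% +25% = +10%. $38,440 × 1.1 = $42,284.
$42,284 is within the $975,000 maximum.

$42,284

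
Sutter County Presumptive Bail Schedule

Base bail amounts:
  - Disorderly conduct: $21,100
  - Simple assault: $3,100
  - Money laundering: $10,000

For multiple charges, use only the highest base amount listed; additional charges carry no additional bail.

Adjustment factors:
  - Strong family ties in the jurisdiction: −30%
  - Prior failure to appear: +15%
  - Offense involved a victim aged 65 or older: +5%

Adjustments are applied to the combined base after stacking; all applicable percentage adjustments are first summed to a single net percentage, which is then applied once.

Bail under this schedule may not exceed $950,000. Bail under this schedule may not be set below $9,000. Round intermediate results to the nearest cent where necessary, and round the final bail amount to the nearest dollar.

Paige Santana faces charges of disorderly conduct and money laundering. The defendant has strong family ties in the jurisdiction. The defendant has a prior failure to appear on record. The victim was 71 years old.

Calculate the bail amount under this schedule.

Base amounts from the schedule: disorderly conduct $21,100; money laundering $10,000.
Stacking rule: use the highest base only. Highest is disorderly conduct at $21,100. Combined base = $21,100.
Net percentage adjustment: −30% +15% +5% = −10%. $21,100 × 0.9 = $18,990.
$18,990 is within the $950,000 maximum.
$18,990 is at or above the $9,000 minimum.

$18,990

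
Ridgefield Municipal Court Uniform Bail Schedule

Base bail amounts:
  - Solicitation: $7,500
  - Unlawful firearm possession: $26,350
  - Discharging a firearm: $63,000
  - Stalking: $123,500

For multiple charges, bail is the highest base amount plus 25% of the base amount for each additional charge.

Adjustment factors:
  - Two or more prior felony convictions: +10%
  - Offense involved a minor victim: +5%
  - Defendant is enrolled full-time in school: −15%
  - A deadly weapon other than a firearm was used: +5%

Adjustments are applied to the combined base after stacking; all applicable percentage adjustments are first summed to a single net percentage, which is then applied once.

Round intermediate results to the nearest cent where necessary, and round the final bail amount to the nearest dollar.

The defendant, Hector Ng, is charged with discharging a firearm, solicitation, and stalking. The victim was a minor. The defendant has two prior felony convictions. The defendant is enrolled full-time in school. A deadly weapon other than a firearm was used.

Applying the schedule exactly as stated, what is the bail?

Base amounts from the schedule: discharging a firearm $63,000; solicitation $7,500; stalking $123,500.
Stacking rule: highest base plus 25% of each additional charge. Highest is stalking at $123,500. Additional: $63,000 × 25% = $15,750; $7,500 × 25% = $1,875. Combined base = $123,500 + $17,625 = $141,125.
Net percentage adjustment: +10% +5% −15% +5% = +5%. $141,125 × 1.05 = $148,181.25.
Rounded to the nearest dollar: $148,181.

$148,181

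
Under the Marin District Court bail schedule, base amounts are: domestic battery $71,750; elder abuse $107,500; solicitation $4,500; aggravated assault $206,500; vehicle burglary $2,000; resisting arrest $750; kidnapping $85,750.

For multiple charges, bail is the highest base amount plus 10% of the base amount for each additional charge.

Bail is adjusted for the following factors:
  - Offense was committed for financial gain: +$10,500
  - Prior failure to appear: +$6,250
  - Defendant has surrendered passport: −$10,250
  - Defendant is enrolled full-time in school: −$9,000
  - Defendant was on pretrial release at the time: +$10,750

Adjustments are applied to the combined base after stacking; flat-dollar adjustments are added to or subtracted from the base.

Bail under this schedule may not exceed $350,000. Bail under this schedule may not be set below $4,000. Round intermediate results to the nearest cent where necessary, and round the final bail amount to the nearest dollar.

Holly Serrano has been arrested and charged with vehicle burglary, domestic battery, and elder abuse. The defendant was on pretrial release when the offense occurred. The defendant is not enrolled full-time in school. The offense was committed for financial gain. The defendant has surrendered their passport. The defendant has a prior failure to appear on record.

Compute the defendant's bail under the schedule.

Base amounts from the schedule: vehicle burglary $2,000; domestic battery $71,750; elder abuse $107,500.
Stacking rule: highest base plus 10% of each additional charge. Highest is elder abuse at $107,500. Additional: $2,000 × 10% = $200; $71,750 × 10% = $7,175. Combined base = $107,500 + $7,375 = $114,875.
Offense was committed for financial gain (+$10,500 flat): $114,875 + $10,500 = $125,375.
Prior failure to appear (+$6,250 flat): $125,375 + $6,250 = $131,625.
Defendant has surrendered passport (−$10,250 flat): $131,625 − $10,250 = $121,375.
Defendant was on pretrial release at the time (+$10,750 flat): $121,375 + $10,750 = $132,125.
$132,125 is within the $350,000 maximum.
$132,125 is at or above the $4,000 minimum.

$132,125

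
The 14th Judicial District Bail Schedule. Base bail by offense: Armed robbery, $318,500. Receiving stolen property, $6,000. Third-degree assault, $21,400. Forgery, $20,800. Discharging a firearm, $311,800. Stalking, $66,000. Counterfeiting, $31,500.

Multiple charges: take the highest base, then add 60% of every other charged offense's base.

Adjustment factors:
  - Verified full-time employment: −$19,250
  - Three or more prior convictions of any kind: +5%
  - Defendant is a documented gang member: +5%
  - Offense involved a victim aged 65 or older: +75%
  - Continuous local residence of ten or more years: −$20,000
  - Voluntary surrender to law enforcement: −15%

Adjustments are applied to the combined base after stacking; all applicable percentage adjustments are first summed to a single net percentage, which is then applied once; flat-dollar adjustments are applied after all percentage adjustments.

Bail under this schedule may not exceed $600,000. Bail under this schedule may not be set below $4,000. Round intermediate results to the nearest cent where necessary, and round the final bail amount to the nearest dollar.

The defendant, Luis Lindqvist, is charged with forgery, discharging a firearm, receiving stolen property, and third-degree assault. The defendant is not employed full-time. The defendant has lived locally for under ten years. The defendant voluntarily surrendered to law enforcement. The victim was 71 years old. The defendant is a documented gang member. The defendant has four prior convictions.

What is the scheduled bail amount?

Base amounts from the schedule: forgery $20,800; discharging a firearm $311,800; receiving stolen property $6,000; third-degree assault $21,400.
Stacking rule: highest base plus 60% of each additional charge. Highest is discharging a firearm at $311,800. Additional: $20,800 × 60% = $12,480; $6,000 × 60% = $3,600; $21,400 × 60% = $12,840. Combined base = $311,800 + $28,920 = $340,720.
Net percentage adjustment: +5% +5% +75% −15% = +70%. $340,720 × 1.7 = $579,224.
$579,224 is within the $600,000 maximum.
$579,224 is at or above the $4,000 minimum.

$579,224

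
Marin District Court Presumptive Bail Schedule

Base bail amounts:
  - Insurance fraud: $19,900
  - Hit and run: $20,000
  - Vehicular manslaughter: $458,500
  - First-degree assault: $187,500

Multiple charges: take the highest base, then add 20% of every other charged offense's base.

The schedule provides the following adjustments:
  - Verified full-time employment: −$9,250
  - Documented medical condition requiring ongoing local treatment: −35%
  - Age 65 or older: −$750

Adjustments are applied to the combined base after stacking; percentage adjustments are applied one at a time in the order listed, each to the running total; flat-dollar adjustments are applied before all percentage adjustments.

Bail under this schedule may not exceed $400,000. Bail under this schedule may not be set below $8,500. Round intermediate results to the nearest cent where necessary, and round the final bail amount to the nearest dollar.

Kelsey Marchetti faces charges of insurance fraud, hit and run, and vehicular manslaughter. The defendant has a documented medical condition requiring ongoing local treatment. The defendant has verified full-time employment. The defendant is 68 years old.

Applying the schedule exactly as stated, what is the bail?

$296,712

Base amounts from the schedule: insurance fraud $19,900; hit and run $20,000; vehicular manslaughter $458,500.
Stacking rule: highest base plus 20% of each additional charge. Highest is vehicular manslaughter at $458,500. Additional: $19,900 × 20% = $3,980; $20,000 × 20% = $4,000. Combined base = $458,500 + $7,980 = $466,480.
Verified full-time employment (−$9,250 flat): $466,480 − $9,250 = $457,230.
Age 65 or older (−$750 flat): $457,230 − $750 = $456,480.
Documented medical condition requiring ongoing local treatment (−35%): $456,480 × 0.65 = $296,712.
$296,712 is within the $400,000 maximum.
$296,712 is at or above the $8,500 minimum.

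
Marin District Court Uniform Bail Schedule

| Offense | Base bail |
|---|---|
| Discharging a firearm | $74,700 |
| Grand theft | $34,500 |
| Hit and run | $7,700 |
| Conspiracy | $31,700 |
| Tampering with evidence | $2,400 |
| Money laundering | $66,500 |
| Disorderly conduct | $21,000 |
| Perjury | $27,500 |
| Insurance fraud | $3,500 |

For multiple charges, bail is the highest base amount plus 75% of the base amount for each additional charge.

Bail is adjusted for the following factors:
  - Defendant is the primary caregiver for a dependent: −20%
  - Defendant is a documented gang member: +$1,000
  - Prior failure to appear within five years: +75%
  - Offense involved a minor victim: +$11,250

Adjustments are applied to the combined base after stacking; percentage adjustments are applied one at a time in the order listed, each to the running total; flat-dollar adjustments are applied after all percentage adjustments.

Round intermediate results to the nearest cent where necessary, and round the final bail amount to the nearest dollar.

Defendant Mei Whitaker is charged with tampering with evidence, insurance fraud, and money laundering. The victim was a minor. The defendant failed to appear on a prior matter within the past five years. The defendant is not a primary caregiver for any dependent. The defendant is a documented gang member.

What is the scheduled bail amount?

$136,369

Base amounts from the schedule: tampering with evidence $2,400; insurance fraud $3,500; money laundering $66,500.
Stacking rule: highest base plus 75% of each additional charge. Highest is money laundering at $66,500. Additional: $2,400 × 75% = $1,800; $3,500 × 75% = $2,625. Combined base = $66,500 + $4,425 = $70,925.
Prior failure to appear within five years (+75%): $70,925 × 1.75 = $124,118.75.
Defendant is a documented gang member (+$1,000 flat): $124,118.75 + $1,000 = $125,118.75.
Offense involved a minor victim (+$11,250 flat): $125,118.75 + $11,250 = $136,368.75.
Rounded to the nearest dollar: $136,369.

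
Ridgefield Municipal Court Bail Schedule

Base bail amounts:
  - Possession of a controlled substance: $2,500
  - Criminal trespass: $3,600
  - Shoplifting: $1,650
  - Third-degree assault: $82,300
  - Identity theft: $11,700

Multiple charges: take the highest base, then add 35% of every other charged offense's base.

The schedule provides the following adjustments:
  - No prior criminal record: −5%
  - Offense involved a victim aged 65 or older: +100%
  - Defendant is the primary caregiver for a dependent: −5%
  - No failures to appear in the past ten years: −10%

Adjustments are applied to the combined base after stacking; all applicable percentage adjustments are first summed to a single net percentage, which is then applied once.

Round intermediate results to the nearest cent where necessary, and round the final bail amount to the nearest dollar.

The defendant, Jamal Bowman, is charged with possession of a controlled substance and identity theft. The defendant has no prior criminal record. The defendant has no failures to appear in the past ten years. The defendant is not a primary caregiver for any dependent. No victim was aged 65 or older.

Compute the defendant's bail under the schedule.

$10,689

Base amounts from the schedule: possession of a controlled substance $2,500; identity theft $11,700.
Stacking rule: highest base plus 35% of each additional charge. Highest is identity theft at $11,700. Additional: $2,500 × 35% = $875. Combined base = $11,700 + $875 = $12,575.
Net percentage adjustment: −5% −10% = −15%. $12,575 × 0.85 = $10,688.75.
Rounded to the nearest dollar: $10,689.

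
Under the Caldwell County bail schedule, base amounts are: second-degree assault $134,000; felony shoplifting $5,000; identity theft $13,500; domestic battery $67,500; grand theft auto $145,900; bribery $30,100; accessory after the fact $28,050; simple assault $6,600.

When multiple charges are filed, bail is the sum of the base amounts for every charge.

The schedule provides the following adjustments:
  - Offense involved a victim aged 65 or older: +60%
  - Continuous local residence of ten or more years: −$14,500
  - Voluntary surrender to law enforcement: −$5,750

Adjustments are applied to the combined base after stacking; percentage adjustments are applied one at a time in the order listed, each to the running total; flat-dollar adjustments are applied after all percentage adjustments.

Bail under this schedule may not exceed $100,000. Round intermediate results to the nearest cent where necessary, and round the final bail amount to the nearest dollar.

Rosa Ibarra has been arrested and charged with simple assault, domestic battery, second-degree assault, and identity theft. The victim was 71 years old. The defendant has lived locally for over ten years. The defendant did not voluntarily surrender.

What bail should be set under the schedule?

Base amounts from the schedule: simple assault $6,600; domestic battery $67,500; second-degree assault $134,000; identity theft $13,500.
Stacking rule: sum of all bases. $6,600 + $67,500 + $134,000 + $13,500 = $221,600.
Offense involved a victim aged 65 or older (+60%): $221,600 × 1.6 = $354,560.
Continuous local residence of ten or more years (−$14,500 flat): $354,560 − $14,500 = $340,060.
Result $340,060 exceeds the maximum of $100,000; bail is capped at $100,000.

$100,000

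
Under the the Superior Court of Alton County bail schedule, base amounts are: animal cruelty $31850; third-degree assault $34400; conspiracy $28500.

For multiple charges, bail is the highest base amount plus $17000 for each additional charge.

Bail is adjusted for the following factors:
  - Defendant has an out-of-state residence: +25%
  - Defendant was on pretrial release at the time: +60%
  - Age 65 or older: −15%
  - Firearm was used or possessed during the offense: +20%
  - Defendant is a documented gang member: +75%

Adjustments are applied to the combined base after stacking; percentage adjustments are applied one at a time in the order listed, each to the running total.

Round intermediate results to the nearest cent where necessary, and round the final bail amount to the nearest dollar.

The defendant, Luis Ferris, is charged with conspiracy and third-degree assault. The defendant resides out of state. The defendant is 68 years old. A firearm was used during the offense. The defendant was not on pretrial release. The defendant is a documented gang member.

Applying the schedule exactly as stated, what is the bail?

Base amounts from the schedule: conspiracy $28500; third-degree assault $34400.
Stacking rule: highest base plus $17000 per additional charge. Highest is third-degree assault at $34400; 1 additional charge → +$17000. Combined base = $51400.
Defendant has an out-of-state residence (+25%): $51400 × 1.25 = $64250.
Age 65 or older (−15%): $64250 × 0.85 = $54612.50.
Firearm was used or possessed during the offense (+20%): $54612.50 × 1.2 = $65535.
Defendant is a documented gang member (+75%): $65535 × 1.75 = $114686.25.
Rounded to the nearest dollar: $114686.

$114686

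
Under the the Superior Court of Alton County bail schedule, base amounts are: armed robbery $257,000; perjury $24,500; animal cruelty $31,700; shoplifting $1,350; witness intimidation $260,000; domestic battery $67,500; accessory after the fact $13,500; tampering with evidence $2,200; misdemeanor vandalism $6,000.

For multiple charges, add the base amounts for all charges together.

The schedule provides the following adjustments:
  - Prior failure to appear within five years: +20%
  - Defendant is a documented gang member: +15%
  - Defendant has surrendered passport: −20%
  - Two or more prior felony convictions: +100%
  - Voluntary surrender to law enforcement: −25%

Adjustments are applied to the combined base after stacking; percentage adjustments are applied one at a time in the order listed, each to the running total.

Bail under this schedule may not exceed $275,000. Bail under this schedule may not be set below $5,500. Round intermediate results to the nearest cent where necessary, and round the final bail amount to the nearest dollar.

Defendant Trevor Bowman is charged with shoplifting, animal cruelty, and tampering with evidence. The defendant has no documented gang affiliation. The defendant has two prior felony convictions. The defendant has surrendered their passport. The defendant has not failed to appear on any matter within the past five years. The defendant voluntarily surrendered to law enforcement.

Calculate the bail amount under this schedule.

Base amounts from the schedule: shoplifting $1,350; animal cruelty $31,700; tampering with evidence $2,200.
Stacking rule: sum of all bases. $1,350 + $31,700 + $2,200 = $35,250.
Defendant has surrendered passport (−20%): $35,250 × 0.8 = $28,200.
Two or more prior felony convictions (+100%): $28,200 × 2 = $56,400.
Voluntary surrender to law enforcement (−25%): $56,400 × 0.75 = $42,300.
$42,300 is within the $275,000 maximum.
$42,300 is at or above the $5,500 minimum.

$42,300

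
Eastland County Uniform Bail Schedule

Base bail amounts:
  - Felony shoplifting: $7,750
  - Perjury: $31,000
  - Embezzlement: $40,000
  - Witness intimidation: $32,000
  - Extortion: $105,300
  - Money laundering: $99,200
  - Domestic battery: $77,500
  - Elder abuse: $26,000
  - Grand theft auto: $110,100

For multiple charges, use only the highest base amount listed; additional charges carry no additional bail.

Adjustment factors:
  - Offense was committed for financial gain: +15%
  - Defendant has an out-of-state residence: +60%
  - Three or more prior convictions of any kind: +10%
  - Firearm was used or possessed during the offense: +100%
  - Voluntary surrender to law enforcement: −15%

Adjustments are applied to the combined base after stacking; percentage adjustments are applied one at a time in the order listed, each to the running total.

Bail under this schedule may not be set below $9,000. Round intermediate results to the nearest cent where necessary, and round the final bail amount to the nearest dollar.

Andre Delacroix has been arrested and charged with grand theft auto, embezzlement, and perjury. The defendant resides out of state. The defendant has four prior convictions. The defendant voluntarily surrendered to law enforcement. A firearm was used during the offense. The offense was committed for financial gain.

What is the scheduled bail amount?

$378,832

Base amounts from the schedule: grand theft auto $110,100; embezzlement $40,000; perjury $31,000.
Stacking rule: use the highest base only. Highest is grand theft auto at $110,100. Combined base = $110,100.
Offense was committed for financial gain (+15%): $110,100 × 1.15 = $126,615.
Defendant has an out-of-state residence (+60%): $126,615 × 1.6 = $202,584.
Three or more prior convictions of any kind (+10%): $202,584 × 1.1 = $222,842.40.
Firearm was used or possessed during the offense (+100%): $222,842.40 × 2 = $445,684.80.
Voluntary surrender to law enforcement (−15%): $445,684.80 × 0.85 = $378,832.08.
$378,832.08 is at or above the $9,000 minimum.
Rounded to the nearest dollar: $378,832.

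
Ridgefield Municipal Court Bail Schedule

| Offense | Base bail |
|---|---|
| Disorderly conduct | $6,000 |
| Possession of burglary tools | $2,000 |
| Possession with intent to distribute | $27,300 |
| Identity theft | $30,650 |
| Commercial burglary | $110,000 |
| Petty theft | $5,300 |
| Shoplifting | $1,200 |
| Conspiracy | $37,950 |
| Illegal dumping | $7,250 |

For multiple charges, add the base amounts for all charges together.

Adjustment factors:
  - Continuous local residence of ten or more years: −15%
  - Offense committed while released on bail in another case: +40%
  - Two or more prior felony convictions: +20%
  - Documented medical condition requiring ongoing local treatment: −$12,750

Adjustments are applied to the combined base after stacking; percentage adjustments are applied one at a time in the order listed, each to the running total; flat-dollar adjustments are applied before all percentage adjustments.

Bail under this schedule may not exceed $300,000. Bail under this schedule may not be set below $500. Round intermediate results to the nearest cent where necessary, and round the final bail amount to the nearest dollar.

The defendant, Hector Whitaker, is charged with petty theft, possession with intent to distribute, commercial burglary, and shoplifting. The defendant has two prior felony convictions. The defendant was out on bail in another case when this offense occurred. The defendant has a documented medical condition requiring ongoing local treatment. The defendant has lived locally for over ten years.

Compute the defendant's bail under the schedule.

$187,139

Base amounts from the schedule: petty theft $5,300; possession with intent to distribute $27,300; commercial burglary $110,000; shoplifting $1,200.
Stacking rule: sum of all bases. $5,300 + $27,300 + $110,000 + $1,200 = $143,800.
Documented medical condition requiring ongoing local treatment (−$12,750 flat): $143,800 − $12,750 = $131,050.
Continuous local residence of ten or more years (−15%): $131,050 × 0.85 = $111,392.50.
Offense committed while released on bail in another case (+40%): $111,392.50 × 1.4 = $155,949.50.
Two or more prior felony convictions (+20%): $155,949.50 × 1.2 = $187,139.40.
$187,139.40 is within the $300,000 maximum.
$187,139.40 is at or above the $500 minimum.
Rounded to the nearest dollar: $187,139.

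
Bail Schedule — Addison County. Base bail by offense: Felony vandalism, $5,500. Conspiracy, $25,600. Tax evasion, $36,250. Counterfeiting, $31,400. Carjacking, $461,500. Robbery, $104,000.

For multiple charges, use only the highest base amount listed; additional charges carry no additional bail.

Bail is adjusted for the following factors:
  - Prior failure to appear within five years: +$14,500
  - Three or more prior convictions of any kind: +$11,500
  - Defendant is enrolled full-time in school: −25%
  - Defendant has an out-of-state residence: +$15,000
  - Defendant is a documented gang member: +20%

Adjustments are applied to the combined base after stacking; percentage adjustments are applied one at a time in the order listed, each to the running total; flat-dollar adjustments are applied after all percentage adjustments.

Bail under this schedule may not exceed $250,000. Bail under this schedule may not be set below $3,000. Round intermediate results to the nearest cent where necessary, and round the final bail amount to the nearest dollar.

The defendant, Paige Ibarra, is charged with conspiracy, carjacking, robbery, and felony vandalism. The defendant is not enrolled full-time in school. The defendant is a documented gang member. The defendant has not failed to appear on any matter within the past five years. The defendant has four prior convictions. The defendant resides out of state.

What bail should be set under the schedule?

$250,000

Base amounts from the schedule: conspiracy $25,600; carjacking $461,500; robbery $104,000; felony vandalism $5,500.
Stacking rule: use the highest base only. Highest is carjacking at $461,500. Combined base = $461,500.
Defendant is a documented gang member (+20%): $461,500 × 1.2 = $553,800.
Three or more prior convictions of any kind (+$11,500 flat): $553,800 + $11,500 = $565,300.
Defendant has an out-of-state residence (+$15,000 flat): $565,300 + $15,000 = $580,300.
Result $580,300 exceeds the maximum of $250,000; bail is capped at $250,000.
$250,000 is at or above the $3,000 minimum.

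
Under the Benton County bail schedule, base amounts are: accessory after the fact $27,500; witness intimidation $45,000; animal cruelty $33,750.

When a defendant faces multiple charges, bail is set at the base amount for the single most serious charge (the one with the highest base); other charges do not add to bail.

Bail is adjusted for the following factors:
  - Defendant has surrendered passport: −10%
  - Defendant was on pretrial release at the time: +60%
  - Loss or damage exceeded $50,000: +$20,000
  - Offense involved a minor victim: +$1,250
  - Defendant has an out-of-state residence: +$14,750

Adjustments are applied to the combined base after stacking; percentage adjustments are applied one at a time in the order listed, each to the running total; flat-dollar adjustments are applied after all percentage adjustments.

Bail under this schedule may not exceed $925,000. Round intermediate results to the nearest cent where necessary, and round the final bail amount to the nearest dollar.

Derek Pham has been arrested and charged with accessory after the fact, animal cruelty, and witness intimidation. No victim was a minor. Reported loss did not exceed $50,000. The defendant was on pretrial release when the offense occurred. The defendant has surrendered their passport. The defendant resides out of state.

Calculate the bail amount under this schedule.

$79,550

Base amounts from the schedule: accessory after the fact $27,500; animal cruelty $33,750; witness intimidation $45,000.
Stacking rule: use the highest base only. Highest is witness intimidation at $45,000. Combined base = $45,000.
Defendant has surrendered passport (−10%): $45,000 × 0.9 = $40,500.
Defendant was on pretrial release at the time (+60%): $40,500 × 1.6 = $64,800.
Defendant has an out-of-state residence (+$14,750 flat): $64,800 + $14,750 = $79,550.
$79,550 is within the $925,000 maximum.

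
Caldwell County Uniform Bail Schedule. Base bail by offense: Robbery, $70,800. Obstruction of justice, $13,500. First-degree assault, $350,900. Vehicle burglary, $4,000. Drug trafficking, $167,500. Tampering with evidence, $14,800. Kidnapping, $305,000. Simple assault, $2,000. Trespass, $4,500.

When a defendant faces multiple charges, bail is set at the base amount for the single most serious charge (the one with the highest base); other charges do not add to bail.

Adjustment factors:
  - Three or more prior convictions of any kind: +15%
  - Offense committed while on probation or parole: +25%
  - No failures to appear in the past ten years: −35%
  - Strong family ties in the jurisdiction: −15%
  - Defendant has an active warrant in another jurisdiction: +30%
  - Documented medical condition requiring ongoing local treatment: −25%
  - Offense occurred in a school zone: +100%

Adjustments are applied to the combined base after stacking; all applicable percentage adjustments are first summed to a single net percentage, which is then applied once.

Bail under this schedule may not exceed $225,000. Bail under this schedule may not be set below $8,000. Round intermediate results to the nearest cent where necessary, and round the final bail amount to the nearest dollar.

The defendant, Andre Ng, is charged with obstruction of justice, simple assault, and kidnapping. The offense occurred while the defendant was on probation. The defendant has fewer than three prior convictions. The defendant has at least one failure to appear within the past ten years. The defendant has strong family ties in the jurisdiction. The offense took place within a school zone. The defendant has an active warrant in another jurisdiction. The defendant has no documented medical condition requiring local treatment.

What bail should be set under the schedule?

$225,000

Base amounts from the schedule: obstruction of justice $13,500; simple assault $2,000; kidnapping $305,000.
Stacking rule: use the highest base only. Highest is kidnapping at $305,000. Combined base = $305,000.
Net percentage adjustment: +25% −15% +30% +100% = +140%. $305,000 × 2.4 = $732,000.
Result $732,000 exceeds the maximum of $225,000; bail is capped at $225,000.
$225,000 is at or above the $8,000 minimum.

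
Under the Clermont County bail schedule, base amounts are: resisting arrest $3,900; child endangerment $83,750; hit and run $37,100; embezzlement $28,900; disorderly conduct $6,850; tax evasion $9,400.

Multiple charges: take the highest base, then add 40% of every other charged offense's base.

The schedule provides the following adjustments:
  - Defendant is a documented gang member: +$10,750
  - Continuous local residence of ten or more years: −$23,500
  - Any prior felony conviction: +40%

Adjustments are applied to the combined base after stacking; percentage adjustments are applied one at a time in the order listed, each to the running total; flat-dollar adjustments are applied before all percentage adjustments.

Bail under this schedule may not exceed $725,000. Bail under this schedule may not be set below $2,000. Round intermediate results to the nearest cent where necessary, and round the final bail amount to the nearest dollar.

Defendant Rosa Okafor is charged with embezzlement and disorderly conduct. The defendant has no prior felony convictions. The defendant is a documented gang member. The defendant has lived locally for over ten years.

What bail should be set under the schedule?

Base amounts from the schedule: embezzlement $28,900; disorderly conduct $6,850.
Stacking rule: highest base plus 40% of each additional charge. Highest is embezzlement at $28,900. Additional: $6,850 × 40% = $2,740. Combined base = $28,900 + $2,740 = $31,640.
Defendant is a documented gang member (+$10,750 flat): $31,640 + $10,750 = $42,390.
Continuous local residence of ten or more years (−$23,500 flat): $42,390 − $23,500 = $18,890.
$18,890 is within the $725,000 maximum.
$18,890 is at or above the $2,000 minimum.

$18,890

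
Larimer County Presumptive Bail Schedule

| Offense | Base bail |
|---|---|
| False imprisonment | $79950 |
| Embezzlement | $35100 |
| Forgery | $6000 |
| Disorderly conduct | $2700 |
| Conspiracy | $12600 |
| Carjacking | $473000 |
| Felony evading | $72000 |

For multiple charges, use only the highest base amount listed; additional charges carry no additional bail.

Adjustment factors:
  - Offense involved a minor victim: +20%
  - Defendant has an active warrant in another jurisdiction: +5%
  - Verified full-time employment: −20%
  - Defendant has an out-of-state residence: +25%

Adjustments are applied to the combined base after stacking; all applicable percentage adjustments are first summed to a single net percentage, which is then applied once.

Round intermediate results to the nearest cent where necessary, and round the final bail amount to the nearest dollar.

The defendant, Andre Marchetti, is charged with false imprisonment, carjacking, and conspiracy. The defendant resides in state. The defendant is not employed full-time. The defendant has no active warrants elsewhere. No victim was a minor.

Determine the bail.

Base amounts from the schedule: false imprisonment $79950; carjacking $473000; conspiracy $12600.
Stacking rule: use the highest base only. Highest is carjacking at $473000. Combined base = $473000.
No adjustment factors apply to this defendant.

$473000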